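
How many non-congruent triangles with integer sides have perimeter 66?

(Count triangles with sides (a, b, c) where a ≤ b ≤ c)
With a ≤ b ≤ c and a + b + c = 66, the triangle inequality a + b > c gives c < 66/2, so c ≤ 32.
Iterate a from 1 to ⌊p/3⌋ = 22; for each a, b ranges from a to ⌊(p−a)/2⌋ with c = p − a − b, keeping only c ≥ b.
Triples: (2, 32, 32), (3, 31, 32), (4, 30, 32), …
Count = 91 triangles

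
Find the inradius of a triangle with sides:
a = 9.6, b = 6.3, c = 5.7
s = (a+b+c)/2 = (9.6+6.3+5.7)/2 = 10.8
Area = √(s(s-a)(s-b)(s-c)) = √(10.8·1.2·4.5·5.1) = 17.2462
r = Area/s = 17.2462/10.8 = 1.597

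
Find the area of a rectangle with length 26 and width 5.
Area = length * width
Area = 26 * 5
Area = 130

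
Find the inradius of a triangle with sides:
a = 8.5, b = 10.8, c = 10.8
s = (a+b+c)/2 = (8.5+10.8+10.8)/2 = 15.05
Area = √(s(s-a)(s-b)(s-c)) = √(15.05·6.55·4.25·4.25) = 42.1966
r = Area/s = 42.1966/15.05 = 2.804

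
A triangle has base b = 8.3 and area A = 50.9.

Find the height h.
A = ½bh  →  h = 2A/b
h = 2·50.9/8.3 = 12.27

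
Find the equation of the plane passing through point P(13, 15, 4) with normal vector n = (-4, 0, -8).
d = n·P = (-4)(13) + (0)(15) + (-8)(4) = -84
Plane: -4x - 8z = -84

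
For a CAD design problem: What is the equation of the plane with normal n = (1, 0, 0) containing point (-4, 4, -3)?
d = n·P = (1)(-4) + (0)(4) + (0)(-3) = -4
Plane: x = -4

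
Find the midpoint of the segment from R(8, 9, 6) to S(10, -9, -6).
Midpoint = ((8+10)/2, (9-9)/2, (6-6)/2) = (9, 0, 0)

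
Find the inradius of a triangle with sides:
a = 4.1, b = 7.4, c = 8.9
s = (a+b+c)/2 = (4.1+7.4+8.9)/2 = 10.2
Area = √(s(s-a)(s-b)(s-c)) = √(10.2·6.1·2.8·1.3) = 15.0493
r = Area/s = 15.0493/10.2 = 1.475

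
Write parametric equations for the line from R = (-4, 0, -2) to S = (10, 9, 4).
Direction vector d = S - R = (14, 9, 6)
x = -4 + 14t, y = 0 + 9t, z = -2 + 6t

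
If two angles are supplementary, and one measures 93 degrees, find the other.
Supplementary angles sum to 180 degrees.
Other angle = 180 - 93
Other angle = 87 degrees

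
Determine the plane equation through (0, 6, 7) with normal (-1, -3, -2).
d = n·P = (-1)(0) + (-3)(6) + (-2)(7) = -32
Plane: -x - 3y - 2z = -32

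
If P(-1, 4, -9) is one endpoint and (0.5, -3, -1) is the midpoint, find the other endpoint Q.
Q = (2×0.5 - (-1), 2×(-3) - 4, 2×(-1) - (-9)) = (2, -10, 7)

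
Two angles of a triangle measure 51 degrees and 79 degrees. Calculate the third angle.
Sum of angles in a triangle = 180 degrees
Third angle = 180 - 51 - 79
Third angle = 50 degrees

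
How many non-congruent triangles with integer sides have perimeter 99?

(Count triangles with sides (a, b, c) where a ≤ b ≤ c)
With a ≤ b ≤ c and a + b + c = 99, the triangle inequality a + b > c gives c < 99/2, so c ≤ 49.
Iterate a from 1 to ⌊p/3⌋ = 33; for each a, b ranges from a to ⌊(p−a)/2⌋ with c = p − a − b, keeping only c ≥ b.
Triples: (1, 49, 49), (2, 48, 49), (3, 47, 49), …
Count = 217 triangles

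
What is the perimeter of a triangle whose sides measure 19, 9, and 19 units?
Perimeter = sum of all sides
Perimeter = 19 + 9 + 19
Perimeter = 47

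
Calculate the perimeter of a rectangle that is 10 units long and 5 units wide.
Perimeter = 2 * (length + width)
Perimeter = 2 * (10 + 5)
Perimeter = 2 * 15
Perimeter = 30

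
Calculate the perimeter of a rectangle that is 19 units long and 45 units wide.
Perimeter = 2 * (length + width)
Perimeter = 2 * (19 + 45)
Perimeter = 2 * 64
Perimeter = 128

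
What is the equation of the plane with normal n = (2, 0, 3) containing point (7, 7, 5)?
d = n·P = (2)(7) + (0)(7) + (3)(5) = 29
Plane: 2x + 3z = 29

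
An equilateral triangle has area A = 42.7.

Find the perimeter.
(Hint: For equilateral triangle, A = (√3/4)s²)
A = (√3/4)s²  →  s² = 4A/√3 = 4·42.7/√3 = 98.6114
s = 9.93033
Perimeter = 3s = 29.79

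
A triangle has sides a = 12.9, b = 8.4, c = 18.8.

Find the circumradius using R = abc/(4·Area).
s = (a+b+c)/2 = 20.05
Area = √(s(s-a)(s-b)(s-c)) = √(20.05·7.15·11.65·1.25) = 45.6907
R = abc/(4·Area) = (12.9·8.4·18.8)/(4·45.6907) = 2037.168/182.7628 = 11.15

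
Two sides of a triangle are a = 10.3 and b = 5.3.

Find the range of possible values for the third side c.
By the triangle inequality: |a - b| < c < a + b
|10.3 - 5.3| < c < 10.3 + 5.3
5 < c < 15.6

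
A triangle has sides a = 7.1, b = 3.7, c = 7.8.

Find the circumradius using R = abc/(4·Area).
s = (a+b+c)/2 = 9.3
Area = √(s(s-a)(s-b)(s-c)) = √(9.3·2.2·5.6·1.5) = 13.1097
R = abc/(4·Area) = (7.1·3.7·7.8)/(4·13.1097) = 204.906/52.4388 = 3.908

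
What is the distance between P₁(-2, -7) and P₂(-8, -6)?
Using the distance formula: d = sqrt((x₂-x₁)² + (y₂-y₁)²)
dx = (-8) - (-2) = -6
dy = (-6) - (-7) = 1
d = sqrt((-6)² + 1²) = sqrt(36 + 1) = sqrt(37) = 6.08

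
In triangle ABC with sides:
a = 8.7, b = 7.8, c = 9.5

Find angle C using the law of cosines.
cos(C) = (a² + b² - c²)/(2ab)
cos(C) = (8.7² + 7.8² - 9.5²)/(2·8.7·7.8) = 46.28/135.72 = 0.340996
C = arccos(0.340996) = 70.06°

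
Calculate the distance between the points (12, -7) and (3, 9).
Using the distance formula: d = sqrt((x₂-x₁)² + (y₂-y₁)²)
dx = 3 - 12 = -9
dy = 9 - (-7) = 16
d = sqrt((-9)² + 16²) = sqrt(81 + 256) = sqrt(337) = 18.36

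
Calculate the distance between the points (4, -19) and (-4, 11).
Using the distance formula: d = sqrt((x₂-x₁)² + (y₂-y₁)²)
dx = (-4) - 4 = -8
dy = 11 - (-19) = 30
d = sqrt((-8)² + 30²) = sqrt(64 + 900) = sqrt(964) = 31.05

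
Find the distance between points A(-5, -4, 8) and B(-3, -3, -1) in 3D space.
d = √[(2)² + (1)² + (-9)²] = √86 = 9.274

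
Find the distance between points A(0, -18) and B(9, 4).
Using the distance formula: d = sqrt((x₂-x₁)² + (y₂-y₁)²)
dx = 9 - 0 = 9
dy = 4 - (-18) = 22
d = sqrt(9² + 22²) = sqrt(81 + 484) = sqrt(565) = 23.77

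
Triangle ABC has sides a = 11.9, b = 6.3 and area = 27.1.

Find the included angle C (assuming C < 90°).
Area = ½ab·sin(C)  →  sin(C) = 2·Area/(ab)
sin(C) = 2·27.1/(11.9·6.3) = 0.722956
C = arcsin(0.722956) = 46.3°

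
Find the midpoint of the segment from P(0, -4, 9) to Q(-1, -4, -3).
Midpoint = ((0-1)/2, (-4-4)/2, (9-3)/2) = (-0.5, -4, 3)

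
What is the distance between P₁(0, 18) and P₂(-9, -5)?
Using the distance formula: d = sqrt((x₂-x₁)² + (y₂-y₁)²)
dx = (-9) - 0 = -9
dy = (-5) - 18 = -23
d = sqrt((-9)² + (-23)²) = sqrt(81 + 529) = sqrt(610) = 24.70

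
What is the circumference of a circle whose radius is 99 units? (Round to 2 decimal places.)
Circumference = 2 * pi * r
Circumference = 2 * pi * 99
Circumference = 622.04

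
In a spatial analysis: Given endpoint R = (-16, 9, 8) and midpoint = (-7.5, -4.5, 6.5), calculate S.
S = (2×(-7.5) - (-16), 2×(-4.5) - 9, 2×6.5 - 8) = (1, -18, 5)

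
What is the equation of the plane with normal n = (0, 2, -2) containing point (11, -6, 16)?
d = n·P = (0)(11) + (2)(-6) + (-2)(16) = -44
Plane: 2y - 2z = -44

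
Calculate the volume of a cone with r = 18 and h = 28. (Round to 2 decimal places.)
Volume = (1/3) * pi * r² * h
Volume = (1/3) * pi * 18² * 28
Volume = (1/3) * pi * 324 * 28
Volume = (1/3) * pi * 9072
Volume = 9500.18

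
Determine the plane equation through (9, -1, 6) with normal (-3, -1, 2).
d = n·P = (-3)(9) + (-1)(-1) + (2)(6) = -14
Plane: -3x - y + 2z = -14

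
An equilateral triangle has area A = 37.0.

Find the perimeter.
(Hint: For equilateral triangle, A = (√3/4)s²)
A = (√3/4)s²  →  s² = 4A/√3 = 4·37.0/√3 = 85.4478
s = 9.2438
Perimeter = 3s = 27.73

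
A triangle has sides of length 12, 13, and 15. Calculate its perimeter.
Perimeter = sum of all sides
Perimeter = 12 + 13 + 15
Perimeter = 40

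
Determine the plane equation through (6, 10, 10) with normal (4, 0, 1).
d = n·P = (4)(6) + (0)(10) + (1)(10) = 34
Plane: 4x + z = 34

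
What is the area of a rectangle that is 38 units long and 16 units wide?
Area = length * width
Area = 38 * 16
Area = 608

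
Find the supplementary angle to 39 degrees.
Supplementary angles sum to 180 degrees.
Other angle = 180 - 39
Other angle = 141 degrees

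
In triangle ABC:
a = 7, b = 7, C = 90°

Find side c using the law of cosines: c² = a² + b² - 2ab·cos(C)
c² = 7² + 7² - 2·7·7·cos(90°)
c² = 49 + 49 - 98·0.0000 = 98
c = √98 = 9.899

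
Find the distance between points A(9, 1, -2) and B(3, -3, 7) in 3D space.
d = √[(-6)² + (-4)² + (9)²] = √133 = 11.53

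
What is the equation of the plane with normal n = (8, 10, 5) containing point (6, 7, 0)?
d = n·P = (8)(6) + (10)(7) + (5)(0) = 118
Plane: 8x + 10y + 5z = 118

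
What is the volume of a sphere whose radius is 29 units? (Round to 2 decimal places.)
Volume = (4/3) * pi * r³
Volume = (4/3) * pi * 29³
Volume = (4/3) * pi * 24389
Volume = 102160.40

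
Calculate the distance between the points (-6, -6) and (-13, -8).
Using the distance formula: d = sqrt((x₂-x₁)² + (y₂-y₁)²)
dx = (-13) - (-6) = -7
dy = (-8) - (-6) = -2
d = sqrt((-7)² + (-2)²) = sqrt(49 + 4) = sqrt(53) = 7.28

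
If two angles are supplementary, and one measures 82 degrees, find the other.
Supplementary angles sum to 180 degrees.
Other angle = 180 - 82
Other angle = 98 degrees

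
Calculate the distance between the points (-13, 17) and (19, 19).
Using the distance formula: d = sqrt((x₂-x₁)² + (y₂-y₁)²)
dx = 19 - (-13) = 32
dy = 19 - 17 = 2
d = sqrt(32² + 2²) = sqrt(1024 + 4) = sqrt(1028) = 32.06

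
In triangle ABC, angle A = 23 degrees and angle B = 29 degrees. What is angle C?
Sum of angles in a triangle = 180 degrees
Third angle = 180 - 23 - 29
Third angle = 128 degrees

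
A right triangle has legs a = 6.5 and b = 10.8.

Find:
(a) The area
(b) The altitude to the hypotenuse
(a) Area = ½ab = ½·6.5·10.8 = 35.1
(b) Hypotenuse c = √(6.5² + 10.8²) = √158.89 = 12.6052
    Area = ½·c·h_c  →  h_c = 2·Area/c = 2·35.1/12.6052 = 5.569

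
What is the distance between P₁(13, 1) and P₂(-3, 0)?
Using the distance formula: d = sqrt((x₂-x₁)² + (y₂-y₁)²)
dx = (-3) - 13 = -16
dy = 0 - 1 = -1
d = sqrt((-16)² + (-1)²) = sqrt(256 + 1) = sqrt(257) = 16.03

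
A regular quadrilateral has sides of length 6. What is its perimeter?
Perimeter = number of sides * side length
Perimeter = 4 * 6
Perimeter = 24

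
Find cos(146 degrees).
cos(146 degrees) = -0.829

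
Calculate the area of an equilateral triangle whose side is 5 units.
Area = (sqrt(3)/4) * s²
Area = (sqrt(3)/4) * 5²
Area = (sqrt(3)/4) * 25
Area = 10.83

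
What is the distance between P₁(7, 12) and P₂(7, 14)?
Using the distance formula: d = sqrt((x₂-x₁)² + (y₂-y₁)²)
dx = 7 - 7 = 0
dy = 14 - 12 = 2
d = sqrt(0² + 2²) = sqrt(0 + 4) = sqrt(4) = 2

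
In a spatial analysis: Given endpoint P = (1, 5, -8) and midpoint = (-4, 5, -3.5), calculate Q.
Q = (2×(-4) - 1, 2×5 - 5, 2×(-3.5) - (-8)) = (-9, 5, 1)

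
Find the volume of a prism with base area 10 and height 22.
Volume = base area * height
Volume = 10 * 22
Volume = 220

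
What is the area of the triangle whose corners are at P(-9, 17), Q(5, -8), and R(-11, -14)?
Using the coordinate formula: Area = (1/2)|x₁(y₂-y₃) + x₂(y₃-y₁) + x₃(y₁-y₂)|
Area = (1/2)|(-9)((-8)-(-14)) + 5((-14)-17) + (-11)(17-(-8))|
Area = (1/2)|(-9)*6 + 5*(-31) + (-11)*25|
Area = (1/2)|(-54) + (-155) + (-275)|
Area = (1/2)*484 = 242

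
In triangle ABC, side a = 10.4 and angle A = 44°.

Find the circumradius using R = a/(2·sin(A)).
R = a/(2·sin(A)) = 10.4/(2·sin(44°))
R = 10.4/(2·0.694658) = 10.4/1.389317 = 7.486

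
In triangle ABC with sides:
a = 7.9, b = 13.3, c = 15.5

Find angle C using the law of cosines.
cos(C) = (a² + b² - c²)/(2ab)
cos(C) = (7.9² + 13.3² - 15.5²)/(2·7.9·13.3) = -0.95/210.14 = -0.004521
C = arccos(-0.004521) = 90.26°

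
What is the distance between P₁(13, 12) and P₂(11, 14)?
Using the distance formula: d = sqrt((x₂-x₁)² + (y₂-y₁)²)
dx = 11 - 13 = -2
dy = 14 - 12 = 2
d = sqrt((-2)² + 2²) = sqrt(4 + 4) = sqrt(8) = 2.83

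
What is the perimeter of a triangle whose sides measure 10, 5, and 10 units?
Perimeter = sum of all sides
Perimeter = 10 + 5 + 10
Perimeter = 25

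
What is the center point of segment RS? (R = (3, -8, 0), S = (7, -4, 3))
Midpoint = ((3+7)/2, (-8-4)/2, (0+3)/2) = (5, -6, 1.5)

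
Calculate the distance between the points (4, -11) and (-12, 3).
Using the distance formula: d = sqrt((x₂-x₁)² + (y₂-y₁)²)
dx = (-12) - 4 = -16
dy = 3 - (-11) = 14
d = sqrt((-16)² + 14²) = sqrt(256 + 196) = sqrt(452) = 21.26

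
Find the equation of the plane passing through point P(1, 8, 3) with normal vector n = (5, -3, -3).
d = n·P = (5)(1) + (-3)(8) + (-3)(3) = -28
Plane: 5x - 3y - 3z = -28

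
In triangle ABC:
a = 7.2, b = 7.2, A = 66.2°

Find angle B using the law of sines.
sin(B)/b = sin(A)/a
sin(B) = b·sin(A)/a = 7.2·sin(66.2°)/7.2 = 0.914960
B = arcsin(0.914960) = 66.2°  (b ≤ a, so B ≤ A and the acute solution is unique)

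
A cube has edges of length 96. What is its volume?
Volume = s³
Volume = 96³
Volume = 884736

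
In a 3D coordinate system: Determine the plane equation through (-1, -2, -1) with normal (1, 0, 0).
d = n·P = (1)(-1) + (0)(-2) + (0)(-1) = -1
Plane: x = -1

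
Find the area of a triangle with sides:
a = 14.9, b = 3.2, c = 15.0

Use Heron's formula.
s = (a+b+c)/2 = (14.9+3.2+15.0)/2 = 16.55
A = √(s(s-a)(s-b)(s-c)) = √(16.55·1.65·13.35·1.55)
A = √565.06 = 23.77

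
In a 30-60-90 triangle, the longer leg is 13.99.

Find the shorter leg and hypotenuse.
In a 30-60-90 triangle, sides are in ratio 1 : √3 : 2.
Long leg = short leg·√3  →  short leg = 13.99/√3 = 8.077
Hypotenuse = 2·(short leg) = 2·13.99/√3 = 16.15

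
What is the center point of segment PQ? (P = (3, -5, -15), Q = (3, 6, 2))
Midpoint = ((3+3)/2, (-5+6)/2, (-15+2)/2) = (3, 0.5, -6.5)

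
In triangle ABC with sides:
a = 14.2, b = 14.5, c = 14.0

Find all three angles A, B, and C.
By the law of cosines:
cos(A) = (b² + c² - a²)/(2bc) = 0.503966  →  A = 59.74°
cos(B) = (a² + c² - b²)/(2ac) = 0.471303  →  B = 61.88°
cos(C) = (a² + b² - c²)/(2ab) = 0.524259  →  C = 58.38°
Check: A + B + C = 180.0° ✓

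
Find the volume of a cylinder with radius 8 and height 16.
Volume = pi * r² * h
Volume = pi * 8² * 16
Volume = pi * 64 * 16
Volume = pi * 1024
Volume = 3216.99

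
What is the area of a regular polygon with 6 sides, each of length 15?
For a regular 6-gon with side length s = 15:
Apothem a = s / (2*tan(pi/6)) = 15 / (2*tan(pi/6)) ≈ 12.9904
Perimeter P = 6 * 15 = 90
Area = (1/2) * P * a = (1/2) * 90 * 12.9904 = 584.57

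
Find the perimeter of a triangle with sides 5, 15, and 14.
Perimeter = sum of all sides
Perimeter = 5 + 15 + 14
Perimeter = 34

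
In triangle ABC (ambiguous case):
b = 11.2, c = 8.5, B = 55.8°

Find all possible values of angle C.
sin(C)/c = sin(B)/b  →  sin(C) = c·sin(B)/b = 8.5·sin(55.8°)/11.2 = 0.627695
C₁ = arcsin(0.627695) = 38.88°,  C₂ = 180° - C₁ = 141.12°
Check C₂: A = 180° - 55.8° - 141.12° = -16.92° ≤ 0, rejected
C = 38.88° (one solution)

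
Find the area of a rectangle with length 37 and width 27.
Area = length * width
Area = 37 * 27
Area = 999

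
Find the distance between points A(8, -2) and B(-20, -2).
Using the distance formula: d = sqrt((x₂-x₁)² + (y₂-y₁)²)
dx = (-20) - 8 = -28
dy = (-2) - (-2) = 0
d = sqrt((-28)² + 0²) = sqrt(784 + 0) = sqrt(784) = 28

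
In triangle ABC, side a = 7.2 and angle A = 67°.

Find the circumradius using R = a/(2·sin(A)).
R = a/(2·sin(A)) = 7.2/(2·sin(67°))
R = 7.2/(2·0.920505) = 7.2/1.841010 = 3.911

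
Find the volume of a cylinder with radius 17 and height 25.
Volume = pi * r² * h
Volume = pi * 17² * 25
Volume = pi * 289 * 25
Volume = pi * 7225
Volume = 22698.01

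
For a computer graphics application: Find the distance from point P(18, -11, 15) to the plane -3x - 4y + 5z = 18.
d = |(-3)(18) + (-4)(-11) + 5(15) - (18)| / √((-3)² + (-4)² + 5²) = 47/√50 = 6.647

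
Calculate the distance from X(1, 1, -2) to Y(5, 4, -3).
d = √[(4)² + (3)² + (-1)²] = √26 = 5.099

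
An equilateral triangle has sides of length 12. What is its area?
Area = (sqrt(3)/4) * s²
Area = (sqrt(3)/4) * 12²
Area = (sqrt(3)/4) * 144
Area = 62.35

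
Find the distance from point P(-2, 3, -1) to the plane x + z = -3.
d = |1(-2) + 0(3) + 1(-1) - (-3)| / √(1² + 0² + 1²) = 0/√2 = 0.0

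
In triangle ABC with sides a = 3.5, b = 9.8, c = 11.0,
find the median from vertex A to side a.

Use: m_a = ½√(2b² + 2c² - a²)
m_a = ½√(2·9.8² + 2·11.0² - 3.5²)
m_a = ½√(192.08 + 242 - 12.25) = ½√421.83 = 10.27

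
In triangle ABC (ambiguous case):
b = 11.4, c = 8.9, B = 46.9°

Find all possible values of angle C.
sin(C)/c = sin(B)/b  →  sin(C) = c·sin(B)/b = 8.9·sin(46.9°)/11.4 = 0.570039
C₁ = arcsin(0.570039) = 34.75°,  C₂ = 180° - C₁ = 145.25°
Check C₂: A = 180° - 46.9° - 145.25° = -12.15° ≤ 0, rejected
C = 34.75° (one solution)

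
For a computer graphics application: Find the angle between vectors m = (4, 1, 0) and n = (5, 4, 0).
m·n = 24, |m|² = 17, |n|² = 41
cos θ = 24/√697 ≈ 0.9091
θ ≈ 24.62°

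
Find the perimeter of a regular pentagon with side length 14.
Perimeter = number of sides * side length
Perimeter = 5 * 14
Perimeter = 70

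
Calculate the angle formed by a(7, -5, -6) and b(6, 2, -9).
a·b = 86, |a|² = 110, |b|² = 121
cos θ = 86/√13310 ≈ 0.7454
θ ≈ 41.8°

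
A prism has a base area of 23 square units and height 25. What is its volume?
Volume = base area * height
Volume = 23 * 25
Volume = 575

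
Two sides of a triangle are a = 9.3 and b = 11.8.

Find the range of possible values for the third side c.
By the triangle inequality: |a - b| < c < a + b
|9.3 - 11.8| < c < 9.3 + 11.8
2.5 < c < 21.1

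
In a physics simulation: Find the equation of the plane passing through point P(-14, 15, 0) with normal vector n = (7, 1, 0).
d = n·P = (7)(-14) + (1)(15) + (0)(0) = -83
Plane: 7x + y = -83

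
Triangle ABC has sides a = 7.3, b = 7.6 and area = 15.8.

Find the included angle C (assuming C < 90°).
Area = ½ab·sin(C)  →  sin(C) = 2·Area/(ab)
sin(C) = 2·15.8/(7.3·7.6) = 0.569575
C = arcsin(0.569575) = 34.72°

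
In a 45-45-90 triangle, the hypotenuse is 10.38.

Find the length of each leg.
In a 45-45-90 triangle, hypotenuse = leg·√2  →  leg = hypotenuse/√2
leg = 10.38/√2 = 7.34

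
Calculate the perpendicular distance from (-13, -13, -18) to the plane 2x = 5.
d = |2(-13) + 0(-13) + 0(-18) - (5)| / √(2² + 0² + 0²) = 31/√4 = 15.5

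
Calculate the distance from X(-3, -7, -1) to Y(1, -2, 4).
d = √[(4)² + (5)² + (5)²] = √66 = 8.124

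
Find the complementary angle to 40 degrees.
Complementary angles sum to 90 degrees.
Other angle = 90 - 40
Other angle = 50 degrees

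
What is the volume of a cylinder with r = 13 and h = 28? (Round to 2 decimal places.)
Volume = pi * r² * h
Volume = pi * 13² * 28
Volume = pi * 169 * 28
Volume = pi * 4732
Volume = 14866.02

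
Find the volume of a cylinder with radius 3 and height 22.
Volume = pi * r² * h
Volume = pi * 3² * 22
Volume = pi * 9 * 22
Volume = pi * 198
Volume = 622.04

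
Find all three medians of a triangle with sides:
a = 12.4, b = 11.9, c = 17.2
Using m_x = ½√(2y² + 2z² - x²):
m_a = ½√(2·11.9² + 2·17.2² - 12.4²) = ½√721.14 = 13.43
m_b = ½√(2·12.4² + 2·17.2² - 11.9²) = ½√757.59 = 13.76
m_c = ½√(2·12.4² + 2·11.9² - 17.2²) = ½√294.9 = 8.586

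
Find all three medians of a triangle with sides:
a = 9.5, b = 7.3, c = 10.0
Using m_x = ½√(2y² + 2z² - x²):
m_a = ½√(2·7.3² + 2·10.0² - 9.5²) = ½√216.33 = 7.354
m_b = ½√(2·9.5² + 2·10.0² - 7.3²) = ½√327.21 = 9.044
m_c = ½√(2·9.5² + 2·7.3² - 10.0²) = ½√187.08 = 6.839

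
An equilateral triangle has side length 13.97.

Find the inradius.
For an equilateral triangle, r = s/(2√3) where s is the side.
r = 13.97/(2√3) = 13.97/3.464102 = 4.033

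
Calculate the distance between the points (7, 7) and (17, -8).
Using the distance formula: d = sqrt((x₂-x₁)² + (y₂-y₁)²)
dx = 17 - 7 = 10
dy = (-8) - 7 = -15
d = sqrt(10² + (-15)²) = sqrt(100 + 225) = sqrt(325) = 18.03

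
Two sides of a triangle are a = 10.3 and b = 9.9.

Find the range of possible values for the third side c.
By the triangle inequality: |a - b| < c < a + b
|10.3 - 9.9| < c < 10.3 + 9.9
0.4 < c < 20.2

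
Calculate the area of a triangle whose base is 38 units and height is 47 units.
Area = (1/2) * base * height
Area = (1/2) * 38 * 47
Area = 893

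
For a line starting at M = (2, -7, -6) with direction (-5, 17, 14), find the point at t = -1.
P(-1) = (2 + (-5)(-1), -7 + 17(-1), -6 + 14(-1)) = (7, -24, -20)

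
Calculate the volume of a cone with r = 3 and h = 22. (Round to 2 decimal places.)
Volume = (1/3) * pi * r² * h
Volume = (1/3) * pi * 3² * 22
Volume = (1/3) * pi * 9 * 22
Volume = (1/3) * pi * 198
Volume = 207.35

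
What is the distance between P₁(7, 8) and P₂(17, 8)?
Using the distance formula: d = sqrt((x₂-x₁)² + (y₂-y₁)²)
dx = 17 - 7 = 10
dy = 8 - 8 = 0
d = sqrt(10² + 0²) = sqrt(100 + 0) = sqrt(100) = 10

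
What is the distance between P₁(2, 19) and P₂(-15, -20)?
Using the distance formula: d = sqrt((x₂-x₁)² + (y₂-y₁)²)
dx = (-15) - 2 = -17
dy = (-20) - 19 = -39
d = sqrt((-17)² + (-39)²) = sqrt(289 + 1521) = sqrt(1810) = 42.54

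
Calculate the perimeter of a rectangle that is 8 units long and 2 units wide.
Perimeter = 2 * (length + width)
Perimeter = 2 * (8 + 2)
Perimeter = 2 * 10
Perimeter = 20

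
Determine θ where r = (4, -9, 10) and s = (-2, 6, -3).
r·s = -92, |r|² = 197, |s|² = 49
cos θ = -92/√9653 ≈ -0.9364
θ ≈ 159.5°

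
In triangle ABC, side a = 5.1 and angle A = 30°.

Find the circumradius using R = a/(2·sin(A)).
R = a/(2·sin(A)) = 5.1/(2·sin(30°))
R = 5.1/(2·0.500000) = 5.1/1.000000 = 5.1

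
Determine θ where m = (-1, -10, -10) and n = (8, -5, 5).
m·n = -8, |m|² = 201, |n|² = 114
cos θ = -8/√22914 ≈ -0.05285
θ ≈ 93.03°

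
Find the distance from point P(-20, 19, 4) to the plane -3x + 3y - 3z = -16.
d = |(-3)(-20) + 3(19) + (-3)(4) - (-16)| / √((-3)² + 3² + (-3)²) = 121/√27 = 23.29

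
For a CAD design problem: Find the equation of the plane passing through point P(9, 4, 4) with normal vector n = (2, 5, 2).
d = n·P = (2)(9) + (5)(4) + (2)(4) = 46
Plane: 2x + 5y + 2z = 46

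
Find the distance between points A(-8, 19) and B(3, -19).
Using the distance formula: d = sqrt((x₂-x₁)² + (y₂-y₁)²)
dx = 3 - (-8) = 11
dy = (-19) - 19 = -38
d = sqrt(11² + (-38)²) = sqrt(121 + 1444) = sqrt(1565) = 39.56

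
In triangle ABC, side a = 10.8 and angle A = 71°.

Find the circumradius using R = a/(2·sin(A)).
R = a/(2·sin(A)) = 10.8/(2·sin(71°))
R = 10.8/(2·0.945519) = 10.8/1.891037 = 5.711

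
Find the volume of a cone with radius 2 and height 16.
Volume = (1/3) * pi * r² * h
Volume = (1/3) * pi * 2² * 16
Volume = (1/3) * pi * 4 * 16
Volume = (1/3) * pi * 64
Volume = 67.02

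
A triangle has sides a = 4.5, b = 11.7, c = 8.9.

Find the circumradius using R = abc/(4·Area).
s = (a+b+c)/2 = 12.55
Area = √(s(s-a)(s-b)(s-c)) = √(12.55·8.05·0.85·3.65) = 17.7042
R = abc/(4·Area) = (4.5·11.7·8.9)/(4·17.7042) = 468.585/70.8168 = 6.617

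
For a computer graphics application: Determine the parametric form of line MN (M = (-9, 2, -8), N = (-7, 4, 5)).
Direction vector d = N - M = (2, 2, 13)
x = -9 + 2t, y = 2 + 2t, z = -8 + 13t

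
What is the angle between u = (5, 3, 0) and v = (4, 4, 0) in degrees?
u·v = 32, |u|² = 34, |v|² = 32
cos θ = 32/√1088 ≈ 0.9701
θ ≈ 14.04°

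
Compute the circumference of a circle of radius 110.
Circumference = 2 * pi * r
Circumference = 2 * pi * 110
Circumference = 691.15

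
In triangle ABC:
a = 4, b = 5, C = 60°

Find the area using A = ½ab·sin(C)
A = ½·4·5·sin(60°) = ½·20·0.866025 = 8.66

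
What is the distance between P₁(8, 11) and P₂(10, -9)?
Using the distance formula: d = sqrt((x₂-x₁)² + (y₂-y₁)²)
dx = 10 - 8 = 2
dy = (-9) - 11 = -20
d = sqrt(2² + (-20)²) = sqrt(4 + 400) = sqrt(404) = 20.10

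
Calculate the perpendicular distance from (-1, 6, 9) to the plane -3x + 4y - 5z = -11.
d = |(-3)(-1) + 4(6) + (-5)(9) - (-11)| / √((-3)² + 4² + (-5)²) = 7/√50 = 0.9899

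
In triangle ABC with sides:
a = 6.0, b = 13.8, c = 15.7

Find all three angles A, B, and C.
By the law of cosines:
cos(A) = (b² + c² - a²)/(2bc) = 0.925252  →  A = 22.29°
cos(B) = (a² + c² - b²)/(2ac) = 0.488588  →  B = 60.75°
cos(C) = (a² + b² - c²)/(2ab) = -0.121075  →  C = 96.95°
Check: A + B + C = 180.0° ✓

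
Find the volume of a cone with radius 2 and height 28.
Volume = (1/3) * pi * r² * h
Volume = (1/3) * pi * 2² * 28
Volume = (1/3) * pi * 4 * 28
Volume = (1/3) * pi * 112
Volume = 117.29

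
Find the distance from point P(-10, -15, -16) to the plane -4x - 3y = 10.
d = |(-4)(-10) + (-3)(-15) + 0(-16) - (10)| / √((-4)² + (-3)² + 0²) = 75/√25 = 15.0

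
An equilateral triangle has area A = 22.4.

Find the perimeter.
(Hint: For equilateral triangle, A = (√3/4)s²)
A = (√3/4)s²  →  s² = 4A/√3 = 4·22.4/√3 = 51.7306
s = 7.1924
Perimeter = 3s = 21.58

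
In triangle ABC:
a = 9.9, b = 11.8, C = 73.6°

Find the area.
Using A = ½ab·sin(C):
A = ½·9.9·11.8·sin(73.6°) = ½·116.82·0.959314 = 56.03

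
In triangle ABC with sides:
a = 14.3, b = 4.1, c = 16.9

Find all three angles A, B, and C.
By the law of cosines:
cos(A) = (b² + c² - a²)/(2bc) = 0.706668  →  A = 45.04°
cos(B) = (a² + c² - b²)/(2ac) = 0.979207  →  B = 11.7°
cos(C) = (a² + b² - c²)/(2ab) = -0.548439  →  C = 123.3°
Check: A + B + C = 180.0° ✓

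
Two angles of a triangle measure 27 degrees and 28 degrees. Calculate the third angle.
Sum of angles in a triangle = 180 degrees
Third angle = 180 - 27 - 28
Third angle = 125 degrees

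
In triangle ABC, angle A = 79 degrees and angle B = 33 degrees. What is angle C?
Sum of angles in a triangle = 180 degrees
Third angle = 180 - 79 - 33
Third angle = 68 degrees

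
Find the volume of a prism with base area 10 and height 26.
Volume = base area * height
Volume = 10 * 26
Volume = 260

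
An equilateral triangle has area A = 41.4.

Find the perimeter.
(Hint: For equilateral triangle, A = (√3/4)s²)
A = (√3/4)s²  →  s² = 4A/√3 = 4·41.4/√3 = 95.6092
s = 9.778
Perimeter = 3s = 29.33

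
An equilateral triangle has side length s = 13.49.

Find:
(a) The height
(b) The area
(a) Height h = s·√3/2 = 13.49·√3/2 = 11.68
(b) Area = (√3/4)·s² = (√3/4)·13.49² = (√3/4)·181.98 = 78.8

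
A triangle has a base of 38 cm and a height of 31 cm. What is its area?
Area = (1/2) * base * height
Area = (1/2) * 38 * 31
Area = 589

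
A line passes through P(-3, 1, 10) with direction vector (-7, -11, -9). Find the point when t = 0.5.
P(0.5) = (-3 + (-7)(0.5), 1 + (-11)(0.5), 10 + (-9)(0.5)) = (-6.5, -4.5, 5.5)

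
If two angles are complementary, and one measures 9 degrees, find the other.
Complementary angles sum to 90 degrees.
Other angle = 90 - 9
Other angle = 81 degrees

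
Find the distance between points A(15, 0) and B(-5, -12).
Using the distance formula: d = sqrt((x₂-x₁)² + (y₂-y₁)²)
dx = (-5) - 15 = -20
dy = (-12) - 0 = -12
d = sqrt((-20)² + (-12)²) = sqrt(400 + 144) = sqrt(544) = 23.32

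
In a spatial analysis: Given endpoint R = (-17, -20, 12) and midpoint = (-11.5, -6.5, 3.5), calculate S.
S = (2×(-11.5) - (-17), 2×(-6.5) - (-20), 2×3.5 - 12) = (-6, 7, -5)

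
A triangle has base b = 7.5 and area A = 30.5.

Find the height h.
A = ½bh  →  h = 2A/b
h = 2·30.5/7.5 = 8.133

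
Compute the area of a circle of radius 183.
Area = pi * r²
Area = pi * 183²
Area = pi * 33489
Area = 105208.80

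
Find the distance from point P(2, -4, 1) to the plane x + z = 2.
d = |1(2) + 0(-4) + 1(1) - (2)| / √(1² + 0² + 1²) = 1/√2 = 0.7071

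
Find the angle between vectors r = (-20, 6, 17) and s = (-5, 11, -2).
r·s = 132, |r|² = 725, |s|² = 150
cos θ = 132/√108750 ≈ 0.4003
θ ≈ 66.4°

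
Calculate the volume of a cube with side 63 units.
Volume = s³
Volume = 63³
Volume = 250047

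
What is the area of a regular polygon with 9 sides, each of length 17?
For a regular 9-gon with side length s = 17:
Apothem a = s / (2*tan(pi/9)) = 17 / (2*tan(pi/9)) ≈ 23.3536
Perimeter P = 9 * 17 = 153
Area = (1/2) * P * a = (1/2) * 153 * 23.3536 = 1786.55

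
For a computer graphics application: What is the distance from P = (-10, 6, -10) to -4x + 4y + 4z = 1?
d = |(-4)(-10) + 4(6) + 4(-10) - (1)| / √((-4)² + 4² + 4²) = 23/√48 = 3.32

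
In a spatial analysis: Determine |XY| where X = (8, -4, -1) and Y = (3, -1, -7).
d = √[(-5)² + (3)² + (-6)²] = √70 = 8.367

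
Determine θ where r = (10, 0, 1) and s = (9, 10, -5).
r·s = 85, |r|² = 101, |s|² = 206
cos θ = 85/√20806 ≈ 0.5893
θ ≈ 53.89°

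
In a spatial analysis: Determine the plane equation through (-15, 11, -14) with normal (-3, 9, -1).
d = n·P = (-3)(-15) + (9)(11) + (-1)(-14) = 158
Plane: -3x + 9y - z = 158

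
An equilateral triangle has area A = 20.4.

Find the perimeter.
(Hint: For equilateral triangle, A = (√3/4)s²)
A = (√3/4)s²  →  s² = 4A/√3 = 4·20.4/√3 = 47.1118
s = 6.8638
Perimeter = 3s = 20.59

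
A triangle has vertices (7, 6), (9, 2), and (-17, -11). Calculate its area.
Using the coordinate formula: Area = (1/2)|x₁(y₂-y₃) + x₂(y₃-y₁) + x₃(y₁-y₂)|
Area = (1/2)|7(2-(-11)) + 9((-11)-6) + (-17)(6-2)|
Area = (1/2)|7*13 + 9*(-17) + (-17)*4|
Area = (1/2)|91 + (-153) + (-68)|
Area = (1/2)*130 = 65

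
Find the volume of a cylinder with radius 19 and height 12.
Volume = pi * r² * h
Volume = pi * 19² * 12
Volume = pi * 361 * 12
Volume = pi * 4332
Volume = 13609.38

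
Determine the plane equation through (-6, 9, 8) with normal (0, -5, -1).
d = n·P = (0)(-6) + (-5)(9) + (-1)(8) = -53
Plane: -5y - z = -53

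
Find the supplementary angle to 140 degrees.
Supplementary angles sum to 180 degrees.
Other angle = 180 - 140
Other angle = 40 degrees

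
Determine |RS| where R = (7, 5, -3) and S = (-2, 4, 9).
d = √[(-9)² + (-1)² + (12)²] = √226 = 15.03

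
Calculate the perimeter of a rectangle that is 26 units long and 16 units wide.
Perimeter = 2 * (length + width)
Perimeter = 2 * (26 + 16)
Perimeter = 2 * 42
Perimeter = 84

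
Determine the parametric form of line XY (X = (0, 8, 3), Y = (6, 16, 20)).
Direction vector d = Y - X = (6, 8, 17)
x = 0 + 6t, y = 8 + 8t, z = 3 + 17t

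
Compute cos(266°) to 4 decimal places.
cos(266 degrees) = -0.0698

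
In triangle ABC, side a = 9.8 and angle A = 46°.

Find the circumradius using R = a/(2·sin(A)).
R = a/(2·sin(A)) = 9.8/(2·sin(46°))
R = 9.8/(2·0.719340) = 9.8/1.438680 = 6.812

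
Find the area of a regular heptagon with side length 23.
For a regular 7-gon with side length s = 23:
Apothem a = s / (2*tan(pi/7)) = 23 / (2*tan(pi/7)) ≈ 23.88
Perimeter P = 7 * 23 = 161
Area = (1/2) * P * a = (1/2) * 161 * 23.88 = 1922.34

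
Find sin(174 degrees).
sin(174 degrees) = 0.1045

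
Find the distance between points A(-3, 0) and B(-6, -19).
Using the distance formula: d = sqrt((x₂-x₁)² + (y₂-y₁)²)
dx = (-6) - (-3) = -3
dy = (-19) - 0 = -19
d = sqrt((-3)² + (-19)²) = sqrt(9 + 361) = sqrt(370) = 19.24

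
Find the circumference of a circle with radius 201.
Circumference = 2 * pi * r
Circumference = 2 * pi * 201
Circumference = 1262.92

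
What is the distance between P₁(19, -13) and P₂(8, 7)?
Using the distance formula: d = sqrt((x₂-x₁)² + (y₂-y₁)²)
dx = 8 - 19 = -11
dy = 7 - (-13) = 20
d = sqrt((-11)² + 20²) = sqrt(121 + 400) = sqrt(521) = 22.83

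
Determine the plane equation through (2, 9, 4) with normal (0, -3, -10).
d = n·P = (0)(2) + (-3)(9) + (-10)(4) = -67
Plane: -3y - 10z = -67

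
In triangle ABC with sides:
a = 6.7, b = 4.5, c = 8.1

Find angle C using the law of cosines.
cos(C) = (a² + b² - c²)/(2ab)
cos(C) = (6.7² + 4.5² - 8.1²)/(2·6.7·4.5) = -0.47/60.3 = -0.007794
C = arccos(-0.007794) = 90.45°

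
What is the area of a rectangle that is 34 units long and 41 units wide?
Area = length * width
Area = 34 * 41
Area = 1394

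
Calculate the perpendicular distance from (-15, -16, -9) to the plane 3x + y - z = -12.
d = |3(-15) + 1(-16) + (-1)(-9) - (-12)| / √(3² + 1² + (-1)²) = 40/√11 = 12.06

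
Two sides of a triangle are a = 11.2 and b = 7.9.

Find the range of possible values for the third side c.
By the triangle inequality: |a - b| < c < a + b
|11.2 - 7.9| < c < 11.2 + 7.9
3.3 < c < 19.1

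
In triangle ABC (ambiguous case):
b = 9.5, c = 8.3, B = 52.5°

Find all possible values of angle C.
sin(C)/c = sin(B)/b  →  sin(C) = c·sin(B)/b = 8.3·sin(52.5°)/9.5 = 0.693140
C₁ = arcsin(0.693140) = 43.88°,  C₂ = 180° - C₁ = 136.12°
Check C₂: A = 180° - 52.5° - 136.12° = -8.62° ≤ 0, rejected
C = 43.88° (one solution)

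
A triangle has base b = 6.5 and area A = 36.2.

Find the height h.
A = ½bh  →  h = 2A/b
h = 2·36.2/6.5 = 11.14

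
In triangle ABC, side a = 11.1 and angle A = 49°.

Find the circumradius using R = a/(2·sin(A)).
R = a/(2·sin(A)) = 11.1/(2·sin(49°))
R = 11.1/(2·0.754710) = 11.1/1.509419 = 7.354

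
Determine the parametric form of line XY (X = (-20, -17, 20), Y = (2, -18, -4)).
Direction vector d = Y - X = (22, -1, -24)
x = -20 + 22t, y = -17 - t, z = 20 - 24t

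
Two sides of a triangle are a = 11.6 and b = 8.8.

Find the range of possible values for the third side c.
By the triangle inequality: |a - b| < c < a + b
|11.6 - 8.8| < c < 11.6 + 8.8
2.8 < c < 20.4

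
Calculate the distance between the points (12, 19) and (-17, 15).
Using the distance formula: d = sqrt((x₂-x₁)² + (y₂-y₁)²)
dx = (-17) - 12 = -29
dy = 15 - 19 = -4
d = sqrt((-29)² + (-4)²) = sqrt(841 + 16) = sqrt(857) = 29.27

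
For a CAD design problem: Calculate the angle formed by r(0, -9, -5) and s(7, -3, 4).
r·s = 7, |r|² = 106, |s|² = 74
cos θ = 7/√7844 ≈ 0.07904
θ ≈ 85.47°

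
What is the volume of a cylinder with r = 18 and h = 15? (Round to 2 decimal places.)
Volume = pi * r² * h
Volume = pi * 18² * 15
Volume = pi * 324 * 15
Volume = pi * 4860
Volume = 15268.14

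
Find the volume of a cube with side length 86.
Volume = s³
Volume = 86³
Volume = 636056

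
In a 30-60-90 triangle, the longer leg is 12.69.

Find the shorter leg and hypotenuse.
In a 30-60-90 triangle, sides are in ratio 1 : √3 : 2.
Long leg = short leg·√3  →  short leg = 12.69/√3 = 7.327
Hypotenuse = 2·(short leg) = 2·12.69/√3 = 14.65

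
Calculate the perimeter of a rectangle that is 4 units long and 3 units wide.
Perimeter = 2 * (length + width)
Perimeter = 2 * (4 + 3)
Perimeter = 2 * 7
Perimeter = 14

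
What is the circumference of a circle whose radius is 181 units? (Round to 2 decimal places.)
Circumference = 2 * pi * r
Circumference = 2 * pi * 181
Circumference = 1137.26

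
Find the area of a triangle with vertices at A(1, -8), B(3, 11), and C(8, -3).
Using the coordinate formula: Area = (1/2)|x₁(y₂-y₃) + x₂(y₃-y₁) + x₃(y₁-y₂)|
Area = (1/2)|1(11-(-3)) + 3((-3)-(-8)) + 8((-8)-11)|
Area = (1/2)|1*14 + 3*5 + 8*(-19)|
Area = (1/2)|14 + 15 + (-152)|
Area = (1/2)*123 = 61.50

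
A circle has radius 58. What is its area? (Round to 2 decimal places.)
Area = pi * r²
Area = pi * 58²
Area = pi * 3364
Area = 10568.32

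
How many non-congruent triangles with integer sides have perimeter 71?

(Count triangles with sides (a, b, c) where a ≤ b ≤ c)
With a ≤ b ≤ c and a + b + c = 71, the triangle inequality a + b > c gives c < 71/2, so c ≤ 35.
Iterate a from 1 to ⌊p/3⌋ = 23; for each a, b ranges from a to ⌊(p−a)/2⌋ with c = p − a − b, keeping only c ≥ b.
Triples: (1, 35, 35), (2, 34, 35), (3, 33, 35), …
Count = 114 triangles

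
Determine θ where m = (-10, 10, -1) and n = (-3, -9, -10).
m·n = -50, |m|² = 201, |n|² = 190
cos θ = -50/√38190 ≈ -0.2559
θ ≈ 104.8°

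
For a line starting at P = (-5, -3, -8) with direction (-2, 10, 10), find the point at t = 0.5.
P(0.5) = (-5 + (-2)(0.5), -3 + 10(0.5), -8 + 10(0.5)) = (-6, 2, -3)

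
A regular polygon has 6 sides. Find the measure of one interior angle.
Interior angle of a regular n-gon = (n-2)*180/n
Interior angle = (6-2)*180/6
Interior angle = 4*180/6
Interior angle = 720/6
Interior angle = 120 degrees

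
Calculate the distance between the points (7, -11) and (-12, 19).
Using the distance formula: d = sqrt((x₂-x₁)² + (y₂-y₁)²)
dx = (-12) - 7 = -19
dy = 19 - (-11) = 30
d = sqrt((-19)² + 30²) = sqrt(361 + 900) = sqrt(1261) = 35.51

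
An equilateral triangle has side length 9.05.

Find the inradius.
For an equilateral triangle, r = s/(2√3) where s is the side.
r = 9.05/(2√3) = 9.05/3.464102 = 2.613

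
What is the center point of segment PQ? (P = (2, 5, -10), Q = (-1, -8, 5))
Midpoint = ((2-1)/2, (5-8)/2, (-10+5)/2) = (0.5, -1.5, -2.5)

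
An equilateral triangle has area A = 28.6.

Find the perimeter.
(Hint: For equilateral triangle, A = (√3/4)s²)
A = (√3/4)s²  →  s² = 4A/√3 = 4·28.6/√3 = 66.0489
s = 8.12705
Perimeter = 3s = 24.38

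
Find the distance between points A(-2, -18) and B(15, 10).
Using the distance formula: d = sqrt((x₂-x₁)² + (y₂-y₁)²)
dx = 15 - (-2) = 17
dy = 10 - (-18) = 28
d = sqrt(17² + 28²) = sqrt(289 + 784) = sqrt(1073) = 32.76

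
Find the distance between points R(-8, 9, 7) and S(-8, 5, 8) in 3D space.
d = √[(0)² + (-4)² + (1)²] = √17 = 4.123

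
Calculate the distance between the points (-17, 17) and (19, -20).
Using the distance formula: d = sqrt((x₂-x₁)² + (y₂-y₁)²)
dx = 19 - (-17) = 36
dy = (-20) - 17 = -37
d = sqrt(36² + (-37)²) = sqrt(1296 + 1369) = sqrt(2665) = 51.62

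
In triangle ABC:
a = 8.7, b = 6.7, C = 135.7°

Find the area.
Using A = ½ab·sin(C):
A = ½·8.7·6.7·sin(135.7°) = ½·58.29·0.698415 = 20.36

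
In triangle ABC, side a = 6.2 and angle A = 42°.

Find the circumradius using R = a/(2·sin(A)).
R = a/(2·sin(A)) = 6.2/(2·sin(42°))
R = 6.2/(2·0.669131) = 6.2/1.338261 = 4.633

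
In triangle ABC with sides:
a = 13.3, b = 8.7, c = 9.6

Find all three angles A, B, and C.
By the law of cosines:
cos(A) = (b² + c² - a²)/(2bc) = -0.054119  →  A = 93.1°
cos(B) = (a² + c² - b²)/(2ac) = 0.757206  →  B = 40.78°
cos(C) = (a² + b² - c²)/(2ab) = 0.693199  →  C = 46.12°
Check: A + B + C = 180.0° ✓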